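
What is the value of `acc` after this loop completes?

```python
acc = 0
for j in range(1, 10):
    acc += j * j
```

Sum of squares 1² to 9² = 285
`acc` takes the values: 0 → 1 → 5 → 14 → 30 → 55 → 91 → 140 → 204 → 285

Answer: 285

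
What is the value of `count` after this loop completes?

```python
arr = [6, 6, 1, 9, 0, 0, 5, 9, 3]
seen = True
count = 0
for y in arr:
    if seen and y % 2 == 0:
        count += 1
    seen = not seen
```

Count even values at even positions
`count` takes the values: 0 → 1 → 2

Answer: 2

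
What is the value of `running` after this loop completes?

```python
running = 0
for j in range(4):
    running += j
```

Sum of 0 to 3 = 6
`running` takes the values: 0 → 1 → 3 → 6

Answer: 6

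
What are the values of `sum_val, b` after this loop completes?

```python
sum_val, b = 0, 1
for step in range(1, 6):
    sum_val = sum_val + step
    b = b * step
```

Sum and factorial of 1 to 5
`sum_val, b` takes the values: (0, 1) → (1, 1) → (3, 1) → (3, 2) → (6, 2) → (6, 6) → (10, 6) → (10, 24) → (15, 24) → (15, 120)

Answer: 15, 120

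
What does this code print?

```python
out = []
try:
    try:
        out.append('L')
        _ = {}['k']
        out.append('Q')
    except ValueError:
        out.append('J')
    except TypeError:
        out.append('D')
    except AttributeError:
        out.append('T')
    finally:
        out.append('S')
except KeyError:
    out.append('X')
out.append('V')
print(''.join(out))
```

Execution trace: 'L' (inner try body) → 'S' (inner finally) → 'X' (outer except KeyError) → 'V' (after the try/except). Output: LSXV

Answer: LSXV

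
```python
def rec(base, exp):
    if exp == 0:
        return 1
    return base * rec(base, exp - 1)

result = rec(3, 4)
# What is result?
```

rec(3, 4) = 3 * 3 * 3 * 3 = 81

Answer: 81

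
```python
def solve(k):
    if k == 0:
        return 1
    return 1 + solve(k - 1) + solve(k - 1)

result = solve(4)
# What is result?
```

solve(k) = 1 + 2·solve(k-1), solve(0)=1. Closed form: (1+1)·2^4 - 1 = 31.

Answer: 31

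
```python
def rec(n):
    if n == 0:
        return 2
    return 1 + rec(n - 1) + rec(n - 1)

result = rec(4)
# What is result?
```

rec(n) = 1 + 2·rec(n-1), rec(0)=2. Closed form: (2+1)·2^4 - 1 = 47.

Answer: 47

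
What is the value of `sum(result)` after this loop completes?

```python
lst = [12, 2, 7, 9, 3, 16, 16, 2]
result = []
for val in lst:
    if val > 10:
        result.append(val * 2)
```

Sum of doubled values > 10
`result` takes the values: [] → [24] → [24, 32] → [24, 32, 32]
So `sum(result)` = 88

Answer: 88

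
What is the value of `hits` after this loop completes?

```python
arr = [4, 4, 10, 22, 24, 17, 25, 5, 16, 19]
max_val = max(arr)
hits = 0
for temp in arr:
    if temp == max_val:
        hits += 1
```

Count of max value 25 in [4, 4, 10, 22, 24, 17, 25, 5, 16, 19]
`hits` takes the values: 0 → 1

Answer: 1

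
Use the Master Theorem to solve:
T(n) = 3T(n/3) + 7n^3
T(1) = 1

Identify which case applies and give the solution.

a=3, b=3, f(n)=7n^3. log_3(3) = 1. Since c=3 > 1 and the regularity condition holds (3(n/3)^3 = (3/3^3)n^3 with 3/3^3 < 1), Case 3 applies: T(n) = Θ(f(n)) = O(n^3).

Answer: O(n^3) - Case 3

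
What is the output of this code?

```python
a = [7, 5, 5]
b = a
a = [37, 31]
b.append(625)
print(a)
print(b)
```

Key concept: rebinding vs mutation: a is rebound to a new list, b still points at the original.
Step by step:
`a = [7, 5, 5]` → a = [7, 5, 5]
`b = a` → b = [7, 5, 5] (same object as a)
`a = [37, 31]` → a = [37, 31]
`b.append(625)` → b = [7, 5, 5, 625]
`print(a)` → prints [37, 31]
`print(b)` → prints [7, 5, 5, 625]

Answer:
[37, 31]
[7, 5, 5, 625]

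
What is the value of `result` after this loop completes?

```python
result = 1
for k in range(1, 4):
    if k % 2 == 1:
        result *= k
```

Product of odd numbers 1 to 3
`result` takes the values: 1 → 3

Answer: 3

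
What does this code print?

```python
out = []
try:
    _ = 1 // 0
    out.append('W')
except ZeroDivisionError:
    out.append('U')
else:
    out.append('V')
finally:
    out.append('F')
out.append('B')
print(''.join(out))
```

Execution trace: 'U' (except ZeroDivisionError) → 'F' (finally) → 'B' (after the try/except). Output: UFB

Answer: UFB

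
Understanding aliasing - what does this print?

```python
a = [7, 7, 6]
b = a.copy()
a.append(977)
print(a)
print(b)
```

Key concept: list.copy() creates independent copy.
Step by step:
`a = [7, 7, 6]` → a = [7, 7, 6]
`b = a.copy()` → b = [7, 7, 6]
`a.append(977)` → a = [7, 7, 6, 977]
`print(a)` → prints [7, 7, 6, 977]
`print(b)` → prints [7, 7, 6]

Answer:
[7, 7, 6, 977]
[7, 7, 6]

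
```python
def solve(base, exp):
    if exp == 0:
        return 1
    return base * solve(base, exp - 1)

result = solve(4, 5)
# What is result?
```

solve(4, 5) = 4 * 4 * 4 * 4 * 4 = 1024

Answer: 1024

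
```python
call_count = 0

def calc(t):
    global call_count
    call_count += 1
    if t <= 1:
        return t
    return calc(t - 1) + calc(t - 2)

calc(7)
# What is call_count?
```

Calls(t) = 1 + Calls(t-1) + Calls(t-2); Calls(0)=Calls(1)=1. For t=7 this gives 41.

Answer: 41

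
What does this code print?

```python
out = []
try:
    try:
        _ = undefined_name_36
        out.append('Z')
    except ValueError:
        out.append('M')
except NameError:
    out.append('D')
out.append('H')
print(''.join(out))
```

Execution trace: 'D' (outer except NameError) → 'H' (after the try/except). Output: DH

Answer: DH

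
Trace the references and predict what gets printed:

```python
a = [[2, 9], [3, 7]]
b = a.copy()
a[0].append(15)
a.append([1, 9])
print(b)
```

Key concept: shallow copy with nested lists.
Step by step:
`a = [[2, 9], [3, 7]]` → a = [[2, 9], [3, 7]]
`b = a.copy()` → b = [[2, 9], [3, 7]]
`a[0].append(15)` → a = [[2, 9, 15], [3, 7]]; b = [[2, 9, 15], [3, 7]]
`a.append([1, 9])` → a = [[2, 9, 15], [3, 7], [1, 9]]
`print(b)` → prints [[2, 9, 15], [3, 7]]

Answer: [[2, 9, 15], [3, 7]]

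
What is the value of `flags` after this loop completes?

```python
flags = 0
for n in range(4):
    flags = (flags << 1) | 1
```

Build 4 consecutive 1-bits: 0b1111
`flags` takes the values: 0 → 1 → 3 → 7 → 15

Answer: 15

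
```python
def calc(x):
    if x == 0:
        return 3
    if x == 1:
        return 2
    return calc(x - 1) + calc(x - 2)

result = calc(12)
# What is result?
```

Build up from base cases: calc(0)=3, calc(1)=2, calc(2)=5, calc(3)=7, calc(4)=12, calc(5)=19, calc(6)=31, ..., calc(12)=555

Answer: 555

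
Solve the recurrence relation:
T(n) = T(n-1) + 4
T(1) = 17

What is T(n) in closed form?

Unrolling: T(n) = T(1) + 4·(n-1) = 17 + 4(n-1) = 4n + 13.

Answer: T(n) = 4n + 13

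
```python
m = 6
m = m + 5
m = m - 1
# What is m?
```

Trace:
`m = 6` → m = 6
`m = m + 5` → m = 11
`m = m - 1` → m = 10
So m = 10

Answer: 10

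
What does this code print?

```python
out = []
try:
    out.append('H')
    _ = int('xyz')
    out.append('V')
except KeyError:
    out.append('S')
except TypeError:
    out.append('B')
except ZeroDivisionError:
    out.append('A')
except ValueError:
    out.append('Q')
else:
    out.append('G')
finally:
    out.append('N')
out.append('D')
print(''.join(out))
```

Execution trace: 'H' (try body) → 'Q' (except ValueError) → 'N' (finally) → 'D' (after the try/except). Output: HQND

Answer: HQND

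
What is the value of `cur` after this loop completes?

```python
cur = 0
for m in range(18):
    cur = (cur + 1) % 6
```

Increment mod 6, 18 times = 0
`cur` takes the values: 0 → 1 → 2 → 3 → 4 → 5 → 0 → 1 → 2 → 3 → 4 → 5 → 0 → 1 → 2 → 3 → 4 → 5 → 0

Answer: 0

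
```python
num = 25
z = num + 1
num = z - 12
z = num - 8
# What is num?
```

Trace:
`num = 25` → num = 25
`z = num + 1` → z = 26
`num = z - 12` → num = 14
`z = num - 8` → z = 6
So num = 14

Answer: 14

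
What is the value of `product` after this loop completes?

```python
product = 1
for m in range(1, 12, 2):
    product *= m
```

Product of 1, 3, 5, ... up to 11
`product` takes the values: 1 → 3 → 15 → 105 → 945 → 10395

Answer: 10395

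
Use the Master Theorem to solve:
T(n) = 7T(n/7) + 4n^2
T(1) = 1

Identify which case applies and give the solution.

a=7, b=7, f(n)=4n^2. log_7(7) = 1. Since c=2 > 1 and the regularity condition holds (7(n/7)^2 = (7/7^2)n^2 with 7/7^2 < 1), Case 3 applies: T(n) = Θ(f(n)) = O(n^2).

Answer: O(n^2) - Case 3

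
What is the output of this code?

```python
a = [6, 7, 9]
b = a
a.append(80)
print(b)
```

Key concept: basic list aliasing.
Step by step:
`a = [6, 7, 9]` → a = [6, 7, 9]
`b = a` → b = [6, 7, 9] (same object as a)
`a.append(80)` → a = [6, 7, 9, 80] (same object as b); b = [6, 7, 9, 80] (same object as a)
`print(b)` → prints [6, 7, 9, 80]

Answer: [6, 7, 9, 80]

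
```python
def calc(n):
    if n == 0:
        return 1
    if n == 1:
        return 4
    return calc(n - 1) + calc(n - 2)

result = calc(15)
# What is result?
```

Build up from base cases: calc(0)=1, calc(1)=4, calc(2)=5, calc(3)=9, calc(4)=14, calc(5)=23, calc(6)=37, ..., calc(15)=2817

Answer: 2817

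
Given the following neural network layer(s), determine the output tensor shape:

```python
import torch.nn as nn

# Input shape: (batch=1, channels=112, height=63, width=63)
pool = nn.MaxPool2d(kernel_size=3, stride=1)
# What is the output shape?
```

Input: (1, 112, 63, 63) -> Output: (1, 112, 61, 61)

Answer: (1, 112, 61, 61)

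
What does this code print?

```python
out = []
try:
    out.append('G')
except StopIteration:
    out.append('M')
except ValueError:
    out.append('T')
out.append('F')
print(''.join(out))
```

Execution trace: 'G' (try body, no exception) → 'F' (after the try/except). Output: GF

Answer: GF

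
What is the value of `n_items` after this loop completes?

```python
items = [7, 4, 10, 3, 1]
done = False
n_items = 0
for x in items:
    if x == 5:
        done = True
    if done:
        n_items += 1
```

Count elements after first 5 in [7, 4, 10, 3, 1]
`n_items` takes the values: 0

Answer: 0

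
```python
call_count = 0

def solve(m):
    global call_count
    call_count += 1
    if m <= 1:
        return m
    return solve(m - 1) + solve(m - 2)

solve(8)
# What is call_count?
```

Calls(m) = 1 + Calls(m-1) + Calls(m-2); Calls(0)=Calls(1)=1. For m=8 this gives 67.

Answer: 67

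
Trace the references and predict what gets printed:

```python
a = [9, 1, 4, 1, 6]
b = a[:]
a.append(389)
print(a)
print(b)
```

Key concept: slice [:] creates copy.
Step by step:
`a = [9, 1, 4, 1, 6]` → a = [9, 1, 4, 1, 6]
`b = a[:]` → b = [9, 1, 4, 1, 6]
`a.append(389)` → a = [9, 1, 4, 1, 6, 389]
`print(a)` → prints [9, 1, 4, 1, 6, 389]
`print(b)` → prints [9, 1, 4, 1, 6]

Answer:
[9, 1, 4, 1, 6, 389]
[9, 1, 4, 1, 6]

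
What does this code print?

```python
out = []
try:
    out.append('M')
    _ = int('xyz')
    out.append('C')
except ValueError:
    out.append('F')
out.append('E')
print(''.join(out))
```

Execution trace: 'M' (try body) → 'F' (except ValueError) → 'E' (after the try/except). Output: MFE

Answer: MFE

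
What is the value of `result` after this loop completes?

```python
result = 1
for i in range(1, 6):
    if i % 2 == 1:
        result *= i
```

Product of odd numbers 1 to 5
`result` takes the values: 1 → 3 → 15

Answer: 15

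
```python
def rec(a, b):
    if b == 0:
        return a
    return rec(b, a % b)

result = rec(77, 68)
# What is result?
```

rec(77, 68) -> rec(68, 9) -> rec(9, 5) -> rec(5, 4) -> rec(4, 1) -> rec(1, 0) -> 1

Answer: 1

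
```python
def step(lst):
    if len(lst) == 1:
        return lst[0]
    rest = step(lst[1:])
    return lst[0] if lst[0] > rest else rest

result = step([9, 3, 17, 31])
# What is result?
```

Recursive max over [9, 3, 17, 31] = 31

Answer: 31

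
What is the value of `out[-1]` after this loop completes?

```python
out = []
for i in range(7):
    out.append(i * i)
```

Last element of squares 0 to 6
`out` takes the values: [] → [0] → [0, 1] → [0, 1, 4] → [0, 1, 4, 9] → [0, 1, 4, 9, 16] → [0, 1, 4, 9, 16, 25] → [0, 1, 4, 9, 16, 25, 36]
So `out[-1]` = 36

Answer: 36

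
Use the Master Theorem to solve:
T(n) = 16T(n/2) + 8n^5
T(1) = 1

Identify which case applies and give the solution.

a=16, b=2, f(n)=8n^5. log_2(16) = 4. Since c=5 > 4 and the regularity condition holds (16(n/2)^5 = (16/2^5)n^5 with 16/2^5 < 1), Case 3 applies: T(n) = Θ(f(n)) = O(n^5).

Answer: O(n^5) - Case 3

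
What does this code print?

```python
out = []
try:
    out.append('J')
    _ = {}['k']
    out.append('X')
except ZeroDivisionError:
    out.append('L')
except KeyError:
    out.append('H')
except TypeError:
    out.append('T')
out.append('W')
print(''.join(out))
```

Execution trace: 'J' (try body) → 'H' (except KeyError) → 'W' (after the try/except). Output: JHW

Answer: JHW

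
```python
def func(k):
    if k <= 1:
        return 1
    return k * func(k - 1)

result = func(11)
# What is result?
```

func(11) = 11 * 10 * 9 * 8 * 7 * 6 * 5 * 4 * 3 * 2 * 1 = 39916800

Answer: 39916800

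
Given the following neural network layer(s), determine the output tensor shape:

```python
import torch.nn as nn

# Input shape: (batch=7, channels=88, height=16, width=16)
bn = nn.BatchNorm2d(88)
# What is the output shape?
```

Input: (7, 88, 16, 16) -> Output: (7, 88, 16, 16)

Answer: (7, 88, 16, 16)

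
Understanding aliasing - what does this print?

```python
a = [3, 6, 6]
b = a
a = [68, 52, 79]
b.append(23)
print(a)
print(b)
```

Key concept: rebinding vs mutation: a is rebound to a new list, b still points at the original.
Step by step:
`a = [3, 6, 6]` → a = [3, 6, 6]
`b = a` → b = [3, 6, 6] (same object as a)
`a = [68, 52, 79]` → a = [68, 52, 79]
`b.append(23)` → b = [3, 6, 6, 23]
`print(a)` → prints [68, 52, 79]
`print(b)` → prints [3, 6, 6, 23]

Answer:
[68, 52, 79]
[3, 6, 6, 23]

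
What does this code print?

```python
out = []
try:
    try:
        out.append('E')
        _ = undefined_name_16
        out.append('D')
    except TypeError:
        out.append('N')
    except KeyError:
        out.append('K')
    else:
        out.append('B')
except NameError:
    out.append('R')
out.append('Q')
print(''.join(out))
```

Execution trace: 'E' (inner try body) → 'R' (outer except NameError) → 'Q' (after the try/except). Output: ERQ

Answer: ERQ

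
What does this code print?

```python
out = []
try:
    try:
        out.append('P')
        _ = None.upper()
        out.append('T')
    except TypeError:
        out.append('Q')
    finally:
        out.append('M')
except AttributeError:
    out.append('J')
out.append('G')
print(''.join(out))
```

Execution trace: 'P' (inner try body) → 'M' (inner finally) → 'J' (outer except AttributeError) → 'G' (after the try/except). Output: PMJG

Answer: PMJG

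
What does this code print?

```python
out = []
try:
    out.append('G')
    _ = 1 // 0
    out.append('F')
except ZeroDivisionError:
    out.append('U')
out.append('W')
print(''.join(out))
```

Execution trace: 'G' (try body) → 'U' (except ZeroDivisionError) → 'W' (after the try/except). Output: GUW

Answer: GUW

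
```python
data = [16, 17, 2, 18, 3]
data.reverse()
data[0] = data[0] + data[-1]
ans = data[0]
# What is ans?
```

Trace:
`data = [16, 17, 2, 18, 3]` → data = [16, 17, 2, 18, 3]
`data.reverse()` → data = [3, 18, 2, 17, 16]
`data[0] = data[0] + data[-1]` → data = [19, 18, 2, 17, 16]
`ans = data[0]` → ans = 19
So ans = 19

Answer: 19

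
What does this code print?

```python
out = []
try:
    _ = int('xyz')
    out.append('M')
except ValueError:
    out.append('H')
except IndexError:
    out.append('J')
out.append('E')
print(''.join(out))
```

Execution trace: 'H' (except ValueError) → 'E' (after the try/except). Output: HE

Answer: HE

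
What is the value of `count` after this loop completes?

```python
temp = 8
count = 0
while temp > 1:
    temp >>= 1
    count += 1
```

Count right shifts until 1
`count` takes the values: 0 → 1 → 2 → 3

Answer: 3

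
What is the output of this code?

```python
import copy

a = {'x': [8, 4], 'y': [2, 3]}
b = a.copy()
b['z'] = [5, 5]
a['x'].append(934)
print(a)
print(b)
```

Key concept: shallow copy of dict with mutable values.
Step by step:
`a = {'x': [8, 4], 'y': [2, 3]}` → a = {'x': [8, 4], 'y': [2, 3]}
`b = a.copy()` → b = {'x': [8, 4], 'y': [2, 3]}
`b['z'] = [5, 5]` → b = {'x': [8, 4], 'y': [2, 3], 'z': [5, 5]}
`a['x'].append(934)` → a = {'x': [8, 4, 934], 'y': [2, 3]}; b = {'x': [8, 4, 934], 'y': [2, 3], 'z': [5, 5]}
`print(a)` → prints {'x': [8, 4, 934], 'y': [2, 3]}
`print(b)` → prints {'x': [8, 4, 934], 'y': [2, 3], 'z': [5, 5]}

Answer:
{'x': [8, 4, 934], 'y': [2, 3]}
{'x': [8, 4, 934], 'y': [2, 3], 'z': [5, 5]}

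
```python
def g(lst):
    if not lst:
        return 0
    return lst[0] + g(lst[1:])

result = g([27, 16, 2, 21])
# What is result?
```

27 + 16 + 2 + 21 + 0 = 66

Answer: 66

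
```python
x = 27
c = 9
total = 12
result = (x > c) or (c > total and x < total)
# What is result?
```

Trace:
`x = 27` → x = 27
`c = 9` → c = 9
`total = 12` → total = 12
`result = (x > c) or (c > total and x < total)` → result = True
So result = True

Answer: True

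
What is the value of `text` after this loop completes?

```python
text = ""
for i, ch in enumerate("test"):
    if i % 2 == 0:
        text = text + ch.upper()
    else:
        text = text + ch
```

Uppercase even positions in 'test'
`text` takes the values: "" → "T" → "Te" → "TeS" → "TeSt"

Answer: "TeSt"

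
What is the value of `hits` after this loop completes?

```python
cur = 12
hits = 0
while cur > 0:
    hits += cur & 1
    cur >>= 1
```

Count set bits in 12 (binary: 0b1100)
`hits` takes the values: 0 → 1 → 2

Answer: 2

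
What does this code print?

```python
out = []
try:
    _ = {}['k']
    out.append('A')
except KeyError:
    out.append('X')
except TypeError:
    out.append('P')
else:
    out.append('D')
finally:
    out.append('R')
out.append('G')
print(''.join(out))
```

Execution trace: 'X' (except KeyError) → 'R' (finally) → 'G' (after the try/except). Output: XRG

Answer: XRG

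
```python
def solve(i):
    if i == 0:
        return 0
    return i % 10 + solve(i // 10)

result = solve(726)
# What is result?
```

Sum of digits of 726: 6 + 2 + 7 = 15

Answer: 15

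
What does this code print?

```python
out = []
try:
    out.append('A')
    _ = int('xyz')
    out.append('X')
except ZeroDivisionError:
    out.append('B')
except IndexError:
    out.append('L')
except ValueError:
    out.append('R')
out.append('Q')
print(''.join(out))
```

Execution trace: 'A' (try body) → 'R' (except ValueError) → 'Q' (after the try/except). Output: ARQ

Answer: ARQ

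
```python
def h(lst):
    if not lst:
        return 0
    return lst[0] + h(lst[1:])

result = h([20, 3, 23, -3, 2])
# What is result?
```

20 + 3 + 23 + (-3) + 2 + 0 = 45

Answer: 45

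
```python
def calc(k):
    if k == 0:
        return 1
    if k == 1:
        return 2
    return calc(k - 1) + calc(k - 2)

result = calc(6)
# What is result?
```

Build up from base cases: calc(0)=1, calc(1)=2, calc(2)=3, calc(3)=5, calc(4)=8, calc(5)=13, calc(6)=21

Answer: 21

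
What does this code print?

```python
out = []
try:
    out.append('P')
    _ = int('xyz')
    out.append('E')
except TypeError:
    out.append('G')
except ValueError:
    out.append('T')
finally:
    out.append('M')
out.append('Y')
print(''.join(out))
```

Execution trace: 'P' (try body) → 'T' (except ValueError) → 'M' (finally) → 'Y' (after the try/except). Output: PTMY

Answer: PTMY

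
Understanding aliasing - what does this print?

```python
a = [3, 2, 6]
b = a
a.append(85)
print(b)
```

Key concept: basic list aliasing.
Step by step:
`a = [3, 2, 6]` → a = [3, 2, 6]
`b = a` → b = [3, 2, 6] (same object as a)
`a.append(85)` → a = [3, 2, 6, 85] (same object as b); b = [3, 2, 6, 85] (same object as a)
`print(b)` → prints [3, 2, 6, 85]

Answer: [3, 2, 6, 85]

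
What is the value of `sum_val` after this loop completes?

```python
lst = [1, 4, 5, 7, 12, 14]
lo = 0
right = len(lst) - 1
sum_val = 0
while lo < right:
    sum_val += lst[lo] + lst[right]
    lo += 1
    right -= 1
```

Sum of pairs from ends
`sum_val` takes the values: 0 → 15 → 31 → 43

Answer: 43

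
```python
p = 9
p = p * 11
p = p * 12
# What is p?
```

Trace:
`p = 9` → p = 9
`p = p * 11` → p = 99
`p = p * 12` → p = 1188
So p = 1188

Answer: 1188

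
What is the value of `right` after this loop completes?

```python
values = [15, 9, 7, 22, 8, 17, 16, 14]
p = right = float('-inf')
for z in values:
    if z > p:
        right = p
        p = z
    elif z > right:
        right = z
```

Second largest (with repeats) in [15, 9, 7, 22, 8, 17, 16, 14]
`right` takes the values: -inf → 9 → 15 → 17

Answer: 17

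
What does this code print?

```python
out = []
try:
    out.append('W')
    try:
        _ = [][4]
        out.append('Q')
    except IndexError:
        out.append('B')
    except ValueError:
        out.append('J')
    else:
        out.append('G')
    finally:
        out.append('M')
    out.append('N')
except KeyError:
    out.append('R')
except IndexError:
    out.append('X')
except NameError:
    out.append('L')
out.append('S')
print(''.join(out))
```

Execution trace: 'W' (try body) → 'B' (inner except IndexError) → 'M' (inner finally) → 'N' (try body, no exception) → 'S' (after the try/except). Output: WBMNS

Answer: WBMNS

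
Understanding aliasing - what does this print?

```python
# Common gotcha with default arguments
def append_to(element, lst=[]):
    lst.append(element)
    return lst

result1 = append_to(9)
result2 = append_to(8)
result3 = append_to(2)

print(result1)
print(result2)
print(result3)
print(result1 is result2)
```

Key concept: mutable default argument gotcha.
Step by step:
`result1 = append_to(9)` → result1 = [9]
`result2 = append_to(8)` → result1 = [9, 8] (same object as result2); result2 = [9, 8] (same object as result1)
`result3 = append_to(2)` → result1 = [9, 8, 2] (same object as result2, result3); result2 = [9, 8, 2] (same object as result1, result3); result3 = [9, 8, 2] (same object as result1, result2)
`print(result1)` → prints [9, 8, 2]
`print(result2)` → prints [9, 8, 2]
`print(result3)` → prints [9, 8, 2]
`print(result1 is result2)` → prints True

Answer:
[9, 8, 2]
[9, 8, 2]
[9, 8, 2]
True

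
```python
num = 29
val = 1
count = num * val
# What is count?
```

Trace:
`num = 29` → num = 29
`val = 1` → val = 1
`count = num * val` → count = 29
So count = 29

Answer: 29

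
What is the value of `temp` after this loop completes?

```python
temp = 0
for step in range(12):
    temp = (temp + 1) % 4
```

Increment mod 4, 12 times = 0
`temp` takes the values: 0 → 1 → 2 → 3 → 0 → 1 → 2 → 3 → 0 → 1 → 2 → 3 → 0

Answer: 0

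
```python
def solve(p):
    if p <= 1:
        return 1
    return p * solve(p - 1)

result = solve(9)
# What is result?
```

solve(9) = 9 * 8 * 7 * 6 * 5 * 4 * 3 * 2 * 1 = 362880

Answer: 362880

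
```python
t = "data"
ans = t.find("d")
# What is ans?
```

Trace:
`t = "data"` → t = 'data'
`ans = t.find("d")` → ans = 0
So ans = 0

Answer: 0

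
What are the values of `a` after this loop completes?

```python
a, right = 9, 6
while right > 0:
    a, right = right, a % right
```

GCD of 9 and 6
`a` takes the values: 9 → 6 → 3

Answer: 3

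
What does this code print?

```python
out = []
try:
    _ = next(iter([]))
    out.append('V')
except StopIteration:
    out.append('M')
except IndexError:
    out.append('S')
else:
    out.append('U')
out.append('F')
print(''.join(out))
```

Execution trace: 'M' (except StopIteration) → 'F' (after the try/except). Output: MF

Answer: MF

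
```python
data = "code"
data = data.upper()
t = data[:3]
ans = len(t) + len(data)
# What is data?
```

Trace:
`data = "code"` → data = 'code'
`data = data.upper()` → data = 'CODE'
`t = data[:3]` → t = 'COD'
`ans = len(t) + len(data)` → ans = 7
So data = 'CODE'

Answer: 'CODE'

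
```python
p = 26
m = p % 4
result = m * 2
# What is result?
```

Trace:
`p = 26` → p = 26
`m = p % 4` → m = 2
`result = m * 2` → result = 4
So result = 4

Answer: 4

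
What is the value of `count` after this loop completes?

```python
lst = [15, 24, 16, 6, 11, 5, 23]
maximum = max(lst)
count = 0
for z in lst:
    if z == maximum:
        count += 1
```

Count of max value 24 in [15, 24, 16, 6, 11, 5, 23]
`count` takes the values: 0 → 1

Answer: 1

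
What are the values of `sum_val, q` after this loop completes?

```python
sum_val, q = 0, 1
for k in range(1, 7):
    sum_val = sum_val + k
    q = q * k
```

Sum and factorial of 1 to 6
`sum_val, q` takes the values: (0, 1) → (1, 1) → (3, 1) → (3, 2) → (6, 2) → (6, 6) → (10, 6) → (10, 24) → (15, 24) → (15, 120) → (21, 120) → (21, 720)

Answer: 21, 720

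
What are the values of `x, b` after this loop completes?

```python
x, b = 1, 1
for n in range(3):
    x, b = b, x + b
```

Fibonacci: after 3 iterations
`x, b` takes the values: (1, 1) → (1, 2) → (2, 3) → (3, 5)

Answer: 3, 5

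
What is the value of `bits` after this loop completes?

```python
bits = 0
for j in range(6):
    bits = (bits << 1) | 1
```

Build 6 consecutive 1-bits: 0b111111
`bits` takes the values: 0 → 1 → 3 → 7 → 15 → 31 → 63

Answer: 63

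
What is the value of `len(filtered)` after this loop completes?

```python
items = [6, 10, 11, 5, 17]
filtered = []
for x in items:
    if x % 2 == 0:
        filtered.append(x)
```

Count even numbers in [6, 10, 11, 5, 17]
`filtered` takes the values: [] → [6] → [6, 10]
So `len(filtered)` = 2

Answer: 2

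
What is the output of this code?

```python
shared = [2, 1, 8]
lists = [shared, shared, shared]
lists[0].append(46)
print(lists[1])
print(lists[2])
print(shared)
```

Key concept: list of same reference.
Step by step:
`shared = [2, 1, 8]` → shared = [2, 1, 8]
`lists = [shared, shared, shared]` → lists = [[2, 1, 8], [2, 1, 8], [2, 1, 8]]
`lists[0].append(46)` → shared = [2, 1, 8, 46]; lists = [[2, 1, 8, 46], [2, 1, 8, 46], [2, 1, 8, 46]]
`print(lists[1])` → prints [2, 1, 8, 46]
`print(lists[2])` → prints [2, 1, 8, 46]
`print(shared)` → prints [2, 1, 8, 46]

Answer:
[2, 1, 8, 46]
[2, 1, 8, 46]
[2, 1, 8, 46]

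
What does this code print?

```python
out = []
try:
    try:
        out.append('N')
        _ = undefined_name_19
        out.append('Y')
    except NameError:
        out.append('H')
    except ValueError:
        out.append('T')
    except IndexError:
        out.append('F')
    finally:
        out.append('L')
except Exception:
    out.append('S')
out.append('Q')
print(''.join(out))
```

Execution trace: 'N' (inner try body) → 'H' (inner except NameError) → 'L' (inner finally) → 'Q' (after the try/except). Output: NHLQ

Answer: NHLQ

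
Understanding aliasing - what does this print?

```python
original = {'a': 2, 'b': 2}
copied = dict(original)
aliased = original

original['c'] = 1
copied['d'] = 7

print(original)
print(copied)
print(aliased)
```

Key concept: dict() creates copy, assignment creates alias.
Step by step:
`original = {'a': 2, 'b': 2}` → original = {'a': 2, 'b': 2}
`copied = dict(original)` → copied = {'a': 2, 'b': 2}
`aliased = original` → aliased = {'a': 2, 'b': 2} (same object as original)
`original['c'] = 1` → original = {'a': 2, 'b': 2, 'c': 1} (same object as aliased); aliased = {'a': 2, 'b': 2, 'c': 1} (same object as original)
`copied['d'] = 7` → copied = {'a': 2, 'b': 2, 'd': 7}
`print(original)` → prints {'a': 2, 'b': 2, 'c': 1}
`print(copied)` → prints {'a': 2, 'b': 2, 'd': 7}
`print(aliased)` → prints {'a': 2, 'b': 2, 'c': 1}

Answer:
{'a': 2, 'b': 2, 'c': 1}
{'a': 2, 'b': 2, 'd': 7}
{'a': 2, 'b': 2, 'c': 1}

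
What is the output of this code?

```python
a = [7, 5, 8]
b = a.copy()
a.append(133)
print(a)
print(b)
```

Key concept: list.copy() creates independent copy.
Step by step:
`a = [7, 5, 8]` → a = [7, 5, 8]
`b = a.copy()` → b = [7, 5, 8]
`a.append(133)` → a = [7, 5, 8, 133]
`print(a)` → prints [7, 5, 8, 133]
`print(b)` → prints [7, 5, 8]

Answer:
[7, 5, 8, 133]
[7, 5, 8]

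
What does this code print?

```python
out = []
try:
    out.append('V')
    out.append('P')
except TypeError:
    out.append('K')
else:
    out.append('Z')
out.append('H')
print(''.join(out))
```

Execution trace: 'V' (try body) → 'P' (try body, no exception) → 'Z' (else) → 'H' (after the try/except). Output: VPZH

Answer: VPZH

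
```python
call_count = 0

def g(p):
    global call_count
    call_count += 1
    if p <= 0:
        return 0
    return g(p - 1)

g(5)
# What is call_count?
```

Linear recursion stepping by 1: 6 calls from p=5 down to ≤0.

Answer: 6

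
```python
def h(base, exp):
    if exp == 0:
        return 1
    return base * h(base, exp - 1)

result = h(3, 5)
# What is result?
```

h(3, 5) = 3 * 3 * 3 * 3 * 3 = 243

Answer: 243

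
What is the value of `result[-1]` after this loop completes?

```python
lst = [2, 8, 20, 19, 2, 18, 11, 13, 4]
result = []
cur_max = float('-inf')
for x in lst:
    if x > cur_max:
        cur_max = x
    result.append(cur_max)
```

Running max ends at 20
`result` takes the values: [] → [2] → [2, 8] → [2, 8, 20] → [2, 8, 20, 20] → [2, 8, 20, 20, 20] → [2, 8, 20, 20, 20, 20] → [2, 8, 20, 20, 20, 20, 20] → [2, 8, 20, 20, 20, 20, 20, 20] → [2, 8, 20, 20, 20, 20, 20, 20, 20]
So `result[-1]` = 20

Answer: 20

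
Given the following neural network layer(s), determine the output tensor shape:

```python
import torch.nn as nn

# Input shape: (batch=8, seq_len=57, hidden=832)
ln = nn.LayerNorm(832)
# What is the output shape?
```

Input: (8, 57, 832) -> Output: (8, 57, 832)

Answer: (8, 57, 832)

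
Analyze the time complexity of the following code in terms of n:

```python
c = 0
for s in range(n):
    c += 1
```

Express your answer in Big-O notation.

Each loop level contributes: n. Multiplying the contributions gives O(n).

Answer: O(n)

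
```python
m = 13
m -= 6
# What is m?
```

Trace:
`m = 13` → m = 13
`m -= 6` → m = 7
So m = 7

Answer: 7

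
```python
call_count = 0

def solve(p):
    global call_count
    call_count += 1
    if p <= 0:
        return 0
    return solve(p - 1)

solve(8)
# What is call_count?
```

Linear recursion stepping by 1: 9 calls from p=8 down to ≤0.

Answer: 9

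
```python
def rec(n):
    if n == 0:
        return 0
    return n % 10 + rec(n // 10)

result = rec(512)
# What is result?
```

Sum of digits of 512: 2 + 1 + 5 = 8

Answer: 8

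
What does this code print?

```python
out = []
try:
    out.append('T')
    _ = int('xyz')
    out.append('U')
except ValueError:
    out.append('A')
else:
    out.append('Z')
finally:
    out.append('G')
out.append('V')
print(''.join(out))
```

Execution trace: 'T' (try body) → 'A' (except ValueError) → 'G' (finally) → 'V' (after the try/except). Output: TAGV

Answer: TAGV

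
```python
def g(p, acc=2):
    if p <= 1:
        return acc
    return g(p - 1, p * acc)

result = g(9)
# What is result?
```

Accumulator trace (n, acc): (9, 2) -> (8, 18) -> (7, 144) -> (6, 1008) -> (5, 6048) -> (4, 30240) -> (3, 120960) -> (2, 362880) -> (1, 725760) -> return 725760

Answer: 725760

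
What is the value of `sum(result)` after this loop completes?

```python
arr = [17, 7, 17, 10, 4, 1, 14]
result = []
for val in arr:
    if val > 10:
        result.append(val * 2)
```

Sum of doubled values > 10
`result` takes the values: [] → [34] → [34, 34] → [34, 34, 28]
So `sum(result)` = 96

Answer: 96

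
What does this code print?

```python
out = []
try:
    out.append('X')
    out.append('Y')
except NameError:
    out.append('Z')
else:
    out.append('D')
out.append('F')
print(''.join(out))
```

Execution trace: 'X' (try body) → 'Y' (try body, no exception) → 'D' (else) → 'F' (after the try/except). Output: XYDF

Answer: XYDF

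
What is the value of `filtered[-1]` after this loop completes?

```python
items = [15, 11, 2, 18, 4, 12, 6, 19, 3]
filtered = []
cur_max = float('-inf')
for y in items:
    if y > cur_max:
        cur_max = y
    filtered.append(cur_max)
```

Running max ends at 19
`filtered` takes the values: [] → [15] → [15, 15] → [15, 15, 15] → [15, 15, 15, 18] → [15, 15, 15, 18, 18] → [15, 15, 15, 18, 18, 18] → [15, 15, 15, 18, 18, 18, 18] → [15, 15, 15, 18, 18, 18, 18, 19] → [15, 15, 15, 18, 18, 18, 18, 19, 19]
So `filtered[-1]` = 19

Answer: 19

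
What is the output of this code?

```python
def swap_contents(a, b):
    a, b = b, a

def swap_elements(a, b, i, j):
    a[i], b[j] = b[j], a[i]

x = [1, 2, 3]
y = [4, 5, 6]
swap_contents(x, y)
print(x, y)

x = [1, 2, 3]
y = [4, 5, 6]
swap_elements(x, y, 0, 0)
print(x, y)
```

Key concept: parameter rebinding vs mutation.
Step by step:
`x = [1, 2, 3]` → x = [1, 2, 3]
`y = [4, 5, 6]` → y = [4, 5, 6]
`swap_contents(x, y)` → no visible change to tracked variables
`print(x, y)` → prints [1, 2, 3] [4, 5, 6]
`x = [1, 2, 3]` → x = [1, 2, 3]
`y = [4, 5, 6]` → y = [4, 5, 6]
`swap_elements(x, y, 0, 0)` → x = [4, 2, 3]; y = [1, 5, 6]
`print(x, y)` → prints [4, 2, 3] [1, 5, 6]

Answer:
[1, 2, 3] [4, 5, 6]
[4, 2, 3] [1, 5, 6]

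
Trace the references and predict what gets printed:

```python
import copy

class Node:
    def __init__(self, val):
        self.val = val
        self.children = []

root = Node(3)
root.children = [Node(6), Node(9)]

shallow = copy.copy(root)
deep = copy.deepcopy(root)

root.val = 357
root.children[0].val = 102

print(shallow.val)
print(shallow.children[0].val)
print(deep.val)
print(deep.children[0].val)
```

Key concept: deep copy with custom objects.
Step by step:
`root = Node(3)` → root = Node(val=3, children=[])
`root.children = [Node(6), Node(9)]` → root = Node(val=3, children=[Node(val=6, children=[]), Node(val=9, children=[])])
`shallow = copy.copy(root)` → shallow = Node(val=3, children=[Node(val=6, children=[]), Node(val=9, children=[])])
`deep = copy.deepcopy(root)` → deep = Node(val=3, children=[Node(val=6, children=[]), Node(val=9, children=[])])
`root.val = 357` → root = Node(val=357, children=[Node(val=6, children=[]), Node(val=9, children=[])])
`root.children[0].val = 102` → root = Node(val=357, children=[Node(val=102, children=[]), Node(val=9, children=[])]); shallow = Node(val=3, children=[Node(val=102, children=[]), Node(val=9, children=[])])
`print(shallow.val)` → prints 3
`print(shallow.children[0].val)` → prints 102
`print(deep.val)` → prints 3
`print(deep.children[0].val)` → prints 6

Answer:
3
102
3
6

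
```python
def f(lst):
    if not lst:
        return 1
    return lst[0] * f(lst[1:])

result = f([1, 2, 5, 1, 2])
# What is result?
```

Product over [1, 2, 5, 1, 2] = 1 * 2 * 5 * 1 * 2 = 20

Answer: 20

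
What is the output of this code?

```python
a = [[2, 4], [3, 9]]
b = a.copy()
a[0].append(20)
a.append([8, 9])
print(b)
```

Key concept: shallow copy with nested lists.
Step by step:
`a = [[2, 4], [3, 9]]` → a = [[2, 4], [3, 9]]
`b = a.copy()` → b = [[2, 4], [3, 9]]
`a[0].append(20)` → a = [[2, 4, 20], [3, 9]]; b = [[2, 4, 20], [3, 9]]
`a.append([8, 9])` → a = [[2, 4, 20], [3, 9], [8, 9]]
`print(b)` → prints [[2, 4, 20], [3, 9]]

Answer: [[2, 4, 20], [3, 9]]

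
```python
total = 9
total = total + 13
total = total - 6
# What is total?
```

Trace:
`total = 9` → total = 9
`total = total + 13` → total = 22
`total = total - 6` → total = 16
So total = 16

Answer: 16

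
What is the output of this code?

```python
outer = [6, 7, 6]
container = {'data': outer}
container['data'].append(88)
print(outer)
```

Key concept: dict holds reference to list.
Step by step:
`outer = [6, 7, 6]` → outer = [6, 7, 6]
`container = {'data': outer}` → container = {'data': [6, 7, 6]}
`container['data'].append(88)` → outer = [6, 7, 6, 88]; container = {'data': [6, 7, 6, 88]}
`print(outer)` → prints [6, 7, 6, 88]

Answer: [6, 7, 6, 88]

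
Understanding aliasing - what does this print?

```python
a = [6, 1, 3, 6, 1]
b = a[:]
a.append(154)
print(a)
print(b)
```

Key concept: slice [:] creates copy.
Step by step:
`a = [6, 1, 3, 6, 1]` → a = [6, 1, 3, 6, 1]
`b = a[:]` → b = [6, 1, 3, 6, 1]
`a.append(154)` → a = [6, 1, 3, 6, 1, 154]
`print(a)` → prints [6, 1, 3, 6, 1, 154]
`print(b)` → prints [6, 1, 3, 6, 1]

Answer:
[6, 1, 3, 6, 1, 154]
[6, 1, 3, 6, 1]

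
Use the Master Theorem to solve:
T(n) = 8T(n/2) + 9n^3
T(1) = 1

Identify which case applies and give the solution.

a=8, b=2, f(n)=9n^3. log_2(8) = 3. Since c=3 = 3, Case 2 applies: T(n) = Θ(n^log_b(a) · log n) = O(n^3 log n).

Answer: O(n^3 log n) - Case 2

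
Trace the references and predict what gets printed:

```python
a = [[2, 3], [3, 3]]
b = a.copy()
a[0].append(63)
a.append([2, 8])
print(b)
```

Key concept: shallow copy with nested lists.
Step by step:
`a = [[2, 3], [3, 3]]` → a = [[2, 3], [3, 3]]
`b = a.copy()` → b = [[2, 3], [3, 3]]
`a[0].append(63)` → a = [[2, 3, 63], [3, 3]]; b = [[2, 3, 63], [3, 3]]
`a.append([2, 8])` → a = [[2, 3, 63], [3, 3], [2, 8]]
`print(b)` → prints [[2, 3, 63], [3, 3]]

Answer: [[2, 3, 63], [3, 3]]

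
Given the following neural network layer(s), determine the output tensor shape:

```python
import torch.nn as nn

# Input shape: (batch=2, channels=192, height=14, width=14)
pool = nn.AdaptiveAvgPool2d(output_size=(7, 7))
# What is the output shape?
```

Input: (2, 192, 14, 14) -> Output: (2, 192, 7, 7)

Answer: (2, 192, 7, 7)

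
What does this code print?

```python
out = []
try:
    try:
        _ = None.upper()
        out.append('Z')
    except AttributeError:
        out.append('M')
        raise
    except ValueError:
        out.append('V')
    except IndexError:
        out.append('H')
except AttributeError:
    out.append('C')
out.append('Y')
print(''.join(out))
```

Execution trace: 'M' (inner except AttributeError) → 'C' (outer except AttributeError) → 'Y' (after the try/except). Output: MCY

Answer: MCY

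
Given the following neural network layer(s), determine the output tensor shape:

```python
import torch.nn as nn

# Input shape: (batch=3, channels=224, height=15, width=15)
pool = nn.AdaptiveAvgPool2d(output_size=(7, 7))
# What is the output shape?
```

Input: (3, 224, 15, 15) -> Output: (3, 224, 7, 7)

Answer: (3, 224, 7, 7)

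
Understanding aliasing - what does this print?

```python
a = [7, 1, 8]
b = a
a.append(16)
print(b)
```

Key concept: basic list aliasing.
Step by step:
`a = [7, 1, 8]` → a = [7, 1, 8]
`b = a` → b = [7, 1, 8] (same object as a)
`a.append(16)` → a = [7, 1, 8, 16] (same object as b); b = [7, 1, 8, 16] (same object as a)
`print(b)` → prints [7, 1, 8, 16]

Answer: [7, 1, 8, 16]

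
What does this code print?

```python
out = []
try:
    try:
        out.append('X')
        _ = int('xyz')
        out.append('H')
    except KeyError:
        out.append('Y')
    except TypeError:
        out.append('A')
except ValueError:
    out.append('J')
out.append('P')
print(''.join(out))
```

Execution trace: 'X' (try body) → 'J' (outer except ValueError) → 'P' (after the try/except). Output: XJP

Answer: XJP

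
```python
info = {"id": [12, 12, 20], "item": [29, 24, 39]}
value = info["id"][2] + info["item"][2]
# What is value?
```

Trace:
`info = {"id": [12, 12, 20], "item": [29, 24, 39]}` → info = {'id': [12, 12, 20], 'item': [29, 24, 39]}
`value = info["id"][2] + info["item"][2]` → value = 59
So value = 59

Answer: 59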